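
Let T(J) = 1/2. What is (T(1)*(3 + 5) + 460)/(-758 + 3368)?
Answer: 8/45 ≈ 0.17778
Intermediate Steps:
T(J) = ½
(T(1)*(3 + 5) + 460)/(-758 + 3368) = ((3 + 5)/2 + 460)/(-758 + 3368) = ((½)*8 + 460)/2610 = (4 + 460)*(1/2610) = 464*(1/2610) = 8/45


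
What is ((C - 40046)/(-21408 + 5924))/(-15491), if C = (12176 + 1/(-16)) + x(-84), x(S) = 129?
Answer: -443857/3837802304 ≈ -0.00011565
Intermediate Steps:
C = 196879/16 (C = (12176 + 1/(-16)) + 129 = (12176 - 1/16) + 129 = 194815/16 + 129 = 196879/16 ≈ 12305.)
((C - 40046)/(-21408 + 5924))/(-15491) = ((196879/16 - 40046)/(-21408 + 5924))/(-15491) = -443857/16/(-15484)*(-1/15491) = -443857/16*(-1/15484)*(-1/15491) = (443857/247744)*(-1/15491) = -443857/3837802304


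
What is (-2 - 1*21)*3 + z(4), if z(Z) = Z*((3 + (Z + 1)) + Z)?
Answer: -21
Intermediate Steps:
z(Z) = Z*(4 + 2*Z) (z(Z) = Z*((3 + (1 + Z)) + Z) = Z*((4 + Z) + Z) = Z*(4 + 2*Z))
(-2 - 1*21)*3 + z(4) = (-2 - 1*21)*3 + 2*4*(2 + 4) = (-2 - 21)*3 + 2*4*6 = -23*3 + 48 = -69 + 48 = -21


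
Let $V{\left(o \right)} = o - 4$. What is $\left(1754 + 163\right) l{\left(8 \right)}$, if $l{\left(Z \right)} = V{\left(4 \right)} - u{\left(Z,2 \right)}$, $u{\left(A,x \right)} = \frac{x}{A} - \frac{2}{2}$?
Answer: $\frac{5751}{4} \approx 1437.8$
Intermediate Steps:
$V{\left(o \right)} = -4 + o$
$u{\left(A,x \right)} = -1 + \frac{x}{A}$ ($u{\left(A,x \right)} = \frac{x}{A} - 1 = -1 + \frac{x}{A}$)
$l{\left(Z \right)} = - \frac{2 - Z}{Z}$ ($l{\left(Z \right)} = \left(-4 + 4\right) - \frac{2 - Z}{Z} = 0 - \frac{2 - Z}{Z} = - \frac{2 - Z}{Z}$)
$\left(1754 + 163\right) l{\left(8 \right)} = \left(1754 + 163\right) \frac{-2 + 8}{8} = 1917 \cdot \frac{1}{8} \cdot 6 = 1917 \cdot \frac{3}{4} = \frac{5751}{4}$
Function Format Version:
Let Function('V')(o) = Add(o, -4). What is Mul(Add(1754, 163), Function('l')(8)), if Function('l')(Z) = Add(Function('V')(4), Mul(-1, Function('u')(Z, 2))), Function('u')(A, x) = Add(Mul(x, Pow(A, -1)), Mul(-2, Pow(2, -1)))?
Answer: Rational(5751, 4) ≈ 1437.8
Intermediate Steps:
Function('V')(o) = Add(-4, o)
Function('u')(A, x) = Add(-1, Mul(x, Pow(A, -1))) (Function('u')(A, x) = Add(Mul(x, Pow(A, -1)), Mul(-2, Rational(1, 2))) = Add(Mul(x, Pow(A, -1)), -1) = Add(-1, Mul(x, Pow(A, -1))))
Function('l')(Z) = Mul(-1, Pow(Z, -1), Add(2, Mul(-1, Z))) (Function('l')(Z) = Add(Add(-4, 4), Mul(-1, Mul(Pow(Z, -1), Add(2, Mul(-1, Z))))) = Add(0, Mul(-1, Pow(Z, -1), Add(2, Mul(-1, Z)))) = Mul(-1, Pow(Z, -1), Add(2, Mul(-1, Z))))
Mul(Add(1754, 163), Function('l')(8)) = Mul(Add(1754, 163), Mul(Pow(8, -1), Add(-2, 8))) = Mul(1917, Mul(Rational(1, 8), 6)) = Mul(1917, Rational(3, 4)) = Rational(5751, 4)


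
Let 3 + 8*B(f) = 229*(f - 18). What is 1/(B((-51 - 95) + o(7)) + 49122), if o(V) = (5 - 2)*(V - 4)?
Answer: 4/178739 ≈ 2.2379e-5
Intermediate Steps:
o(V) = -12 + 3*V (o(V) = 3*(-4 + V) = -12 + 3*V)
B(f) = -4125/8 + 229*f/8 (B(f) = -3/8 + (229*(f - 18))/8 = -3/8 + (229*(-18 + f))/8 = -3/8 + (-4122 + 229*f)/8 = -3/8 + (-2061/4 + 229*f/8) = -4125/8 + 229*f/8)
1/(B((-51 - 95) + o(7)) + 49122) = 1/((-4125/8 + 229*((-51 - 95) + (-12 + 3*7))/8) + 49122) = 1/((-4125/8 + 229*(-146 + (-12 + 21))/8) + 49122) = 1/((-4125/8 + 229*(-146 + 9)/8) + 49122) = 1/((-4125/8 + (229/8)*(-137)) + 49122) = 1/((-4125/8 - 31373/8) + 49122) = 1/(-17749/4 + 49122) = 1/(178739/4) = 4/178739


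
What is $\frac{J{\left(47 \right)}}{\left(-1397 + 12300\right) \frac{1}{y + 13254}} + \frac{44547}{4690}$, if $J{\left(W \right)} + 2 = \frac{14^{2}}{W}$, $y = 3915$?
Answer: $\frac{31041015447}{2403348290} \approx 12.916$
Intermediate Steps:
$J{\left(W \right)} = -2 + \frac{196}{W}$ ($J{\left(W \right)} = -2 + \frac{14^{2}}{W} = -2 + \frac{196}{W}$)
$\frac{J{\left(47 \right)}}{\left(-1397 + 12300\right) \frac{1}{y + 13254}} + \frac{44547}{4690} = \frac{-2 + \frac{196}{47}}{\left(-1397 + 12300\right) \frac{1}{3915 + 13254}} + \frac{44547}{4690} = \frac{-2 + 196 \cdot \frac{1}{47}}{10903 \cdot \frac{1}{17169}} + 44547 \cdot \frac{1}{4690} = \frac{-2 + \frac{196}{47}}{10903 \cdot \frac{1}{17169}} + \frac{44547}{4690} = \frac{102}{47 \cdot \frac{10903}{17169}} + \frac{44547}{4690} = \frac{102}{47} \cdot \frac{17169}{10903} + \frac{44547}{4690} = \frac{1751238}{512441} + \frac{44547}{4690} = \frac{31041015447}{2403348290}$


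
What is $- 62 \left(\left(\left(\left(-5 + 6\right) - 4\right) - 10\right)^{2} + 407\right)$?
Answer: $-35712$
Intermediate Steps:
$- 62 \left(\left(\left(\left(-5 + 6\right) - 4\right) - 10\right)^{2} + 407\right) = - 62 \left(\left(\left(1 - 4\right) - 10\right)^{2} + 407\right) = - 62 \left(\left(-3 - 10\right)^{2} + 407\right) = - 62 \left(\left(-13\right)^{2} + 407\right) = - 62 \left(169 + 407\right) = \left(-62\right) 576 = -35712$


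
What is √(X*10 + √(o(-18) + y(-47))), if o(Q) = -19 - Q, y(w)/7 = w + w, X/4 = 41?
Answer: √(1640 + I*√659) ≈ 40.498 + 0.3169*I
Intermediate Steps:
X = 164 (X = 4*41 = 164)
y(w) = 14*w (y(w) = 7*(w + w) = 7*(2*w) = 14*w)
√(X*10 + √(o(-18) + y(-47))) = √(164*10 + √((-19 - 1*(-18)) + 14*(-47))) = √(1640 + √((-19 + 18) - 658)) = √(1640 + √(-1 - 658)) = √(1640 + √(-659)) = √(1640 + I*√659)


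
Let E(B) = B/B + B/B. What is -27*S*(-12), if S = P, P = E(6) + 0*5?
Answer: 648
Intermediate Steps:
E(B) = 2 (E(B) = 1 + 1 = 2)
P = 2 (P = 2 + 0*5 = 2 + 0 = 2)
S = 2
-27*S*(-12) = -27*2*(-12) = -54*(-12) = 648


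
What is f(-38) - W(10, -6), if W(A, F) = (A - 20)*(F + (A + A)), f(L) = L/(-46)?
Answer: 3239/23 ≈ 140.83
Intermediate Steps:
f(L) = -L/46 (f(L) = L*(-1/46) = -L/46)
W(A, F) = (-20 + A)*(F + 2*A)
f(-38) - W(10, -6) = -1/46*(-38) - (-40*10 - 20*(-6) + 2*10² + 10*(-6)) = 19/23 - (-400 + 120 + 2*100 - 60) = 19/23 - (-400 + 120 + 200 - 60) = 19/23 - 1*(-140) = 19/23 + 140 = 3239/23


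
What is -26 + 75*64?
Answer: 4774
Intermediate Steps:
-26 + 75*64 = -26 + 4800 = 4774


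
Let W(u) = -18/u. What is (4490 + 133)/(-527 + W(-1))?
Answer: -4623/509 ≈ -9.0825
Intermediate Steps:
(4490 + 133)/(-527 + W(-1)) = (4490 + 133)/(-527 - 18/(-1)) = 4623/(-527 - 18*(-1)) = 4623/(-527 + 18) = 4623/(-509) = 4623*(-1/509) = -4623/509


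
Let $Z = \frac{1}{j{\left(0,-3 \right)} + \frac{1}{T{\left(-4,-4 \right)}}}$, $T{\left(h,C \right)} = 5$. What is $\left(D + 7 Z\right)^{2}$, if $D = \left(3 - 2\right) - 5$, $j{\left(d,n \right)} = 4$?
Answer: $\frac{49}{9} \approx 5.4444$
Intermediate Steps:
$D = -4$ ($D = 1 - 5 = -4$)
$Z = \frac{5}{21}$ ($Z = \frac{1}{4 + \frac{1}{5}} = \frac{1}{\frac{21}{5}} = \frac{5}{21} \approx 0.2381$)
$\left(D + 7 Z\right)^{2} = \left(-4 + 7 \cdot \frac{5}{21}\right)^{2} = \left(-4 + \frac{5}{3}\right)^{2} = \left(- \frac{7}{3}\right)^{2} = \frac{49}{9}$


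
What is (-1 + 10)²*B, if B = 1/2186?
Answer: 81/2186 ≈ 0.037054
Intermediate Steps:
B = 1/2186 ≈ 0.00045746
(-1 + 10)²*B = (-1 + 10)²*(1/2186) = 9²*(1/2186) = 81*(1/2186) = 81/2186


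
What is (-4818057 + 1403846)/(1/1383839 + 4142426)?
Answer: -4724718336029/5732450653415 ≈ -0.82421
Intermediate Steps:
(-4818057 + 1403846)/(1/1383839 + 4142426) = -3414211/(1/1383839 + 4142426) = -3414211/5732450653415/1383839 = -3414211*1383839/5732450653415 = -4724718336029/5732450653415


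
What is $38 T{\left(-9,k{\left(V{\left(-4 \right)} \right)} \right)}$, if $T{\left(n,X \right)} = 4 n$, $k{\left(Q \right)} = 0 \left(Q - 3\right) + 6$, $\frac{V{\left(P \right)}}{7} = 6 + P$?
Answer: $-1368$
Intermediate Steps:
$V{\left(P \right)} = 42 + 7 P$ ($V{\left(P \right)} = 7 \left(6 + P\right) = 42 + 7 P$)
$k{\left(Q \right)} = 6$ ($k{\left(Q \right)} = 0 \left(-3 + Q\right) + 6 = 0 + 6 = 6$)
$38 T{\left(-9,k{\left(V{\left(-4 \right)} \right)} \right)} = 38 \cdot 4 \left(-9\right) = 38 \left(-36\right) = -1368$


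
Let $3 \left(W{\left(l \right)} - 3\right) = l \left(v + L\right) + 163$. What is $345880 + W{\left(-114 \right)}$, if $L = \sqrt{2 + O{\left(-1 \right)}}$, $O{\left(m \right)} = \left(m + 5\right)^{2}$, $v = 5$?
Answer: $\frac{1037242}{3} - 114 \sqrt{2} \approx 3.4559 \cdot 10^{5}$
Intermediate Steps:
$O{\left(m \right)} = \left(5 + m\right)^{2}$
$L = 3 \sqrt{2}$ ($L = \sqrt{2 + \left(5 - 1\right)^{2}} = \sqrt{2 + 4^{2}} = \sqrt{2 + 16} = \sqrt{18} = 3 \sqrt{2} \approx 4.2426$)
$W{\left(l \right)} = \frac{172}{3} + \frac{l \left(5 + 3 \sqrt{2}\right)}{3}$ ($W{\left(l \right)} = 3 + \frac{l \left(5 + 3 \sqrt{2}\right) + 163}{3} = 3 + \frac{163 + l \left(5 + 3 \sqrt{2}\right)}{3} = 3 + \left(\frac{163}{3} + \frac{l \left(5 + 3 \sqrt{2}\right)}{3}\right) = \frac{172}{3} + \frac{l \left(5 + 3 \sqrt{2}\right)}{3}$)
$345880 + W{\left(-114 \right)} = 345880 + \left(\frac{172}{3} + \frac{5}{3} \left(-114\right) - 114 \sqrt{2}\right) = 345880 - \left(\frac{398}{3} + 114 \sqrt{2}\right) = \frac{1037242}{3} - 114 \sqrt{2}$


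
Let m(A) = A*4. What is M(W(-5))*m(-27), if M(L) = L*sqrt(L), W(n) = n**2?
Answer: -13500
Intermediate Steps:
m(A) = 4*A
M(L) = L**(3/2)
M(W(-5))*m(-27) = ((-5)**2)**(3/2)*(4*(-27)) = 25**(3/2)*(-108) = 125*(-108) = -13500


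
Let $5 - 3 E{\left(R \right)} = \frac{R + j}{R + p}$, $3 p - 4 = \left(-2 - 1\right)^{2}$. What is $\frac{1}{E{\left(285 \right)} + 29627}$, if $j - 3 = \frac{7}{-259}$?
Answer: $\frac{96348}{2854630811} \approx 3.3751 \cdot 10^{-5}$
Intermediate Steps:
$j = \frac{110}{37}$ ($j = 3 + \frac{7}{-259} = 3 + 7 \left(- \frac{1}{259}\right) = 3 - \frac{1}{37} = \frac{110}{37} \approx 2.973$)
$p = \frac{13}{3}$ ($p = \frac{4}{3} + \frac{\left(-2 - 1\right)^{2}}{3} = \frac{4}{3} + \frac{\left(-3\right)^{2}}{3} = \frac{4}{3} + \frac{1}{3} \cdot 9 = \frac{4}{3} + 3 = \frac{13}{3} \approx 4.3333$)
$E{\left(R \right)} = \frac{5}{3} - \frac{\frac{110}{37} + R}{3 \left(\frac{13}{3} + R\right)}$ ($E{\left(R \right)} = \frac{5}{3} - \frac{\left(R + \frac{110}{37}\right) \frac{1}{R + \frac{13}{3}}}{3} = \frac{5}{3} - \frac{\left(\frac{110}{37} + R\right) \frac{1}{\frac{13}{3} + R}}{3} = \frac{5}{3} - \frac{\frac{1}{\frac{13}{3} + R} \left(\frac{110}{37} + R\right)}{3} = \frac{5}{3} - \frac{\frac{110}{37} + R}{3 \left(\frac{13}{3} + R\right)}$)
$\frac{1}{E{\left(285 \right)} + 29627} = \frac{1}{\frac{2075 + 444 \cdot 285}{111 \left(13 + 3 \cdot 285\right)} + 29627} = \frac{1}{\frac{2075 + 126540}{111 \left(13 + 855\right)} + 29627} = \frac{1}{\frac{1}{111} \cdot \frac{1}{868} \cdot 128615 + 29627} = \frac{1}{\frac{128615}{96348} + 29627} = \frac{1}{\frac{2854630811}{96348}} = \frac{96348}{2854630811}$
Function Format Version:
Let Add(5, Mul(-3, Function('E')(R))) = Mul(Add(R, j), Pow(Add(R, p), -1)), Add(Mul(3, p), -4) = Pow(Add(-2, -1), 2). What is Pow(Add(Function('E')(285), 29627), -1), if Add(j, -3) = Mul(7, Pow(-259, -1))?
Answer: Rational(96348, 2854630811) ≈ 3.3751e-5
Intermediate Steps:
j = Rational(110, 37) (j = Add(3, Mul(7, Pow(-259, -1))) = Add(3, Mul(7, Rational(-1, 259))) = Add(3, Rational(-1, 37)) = Rational(110, 37) ≈ 2.9730)
p = Rational(13, 3) (p = Add(Rational(4, 3), Mul(Rational(1, 3), Pow(Add(-2, -1), 2))) = Add(Rational(4, 3), Mul(Rational(1, 3), Pow(-3, 2))) = Add(Rational(4, 3), Mul(Rational(1, 3), 9)) = Add(Rational(4, 3), 3) = Rational(13, 3) ≈ 4.3333)
Function('E')(R) = Add(Rational(5, 3), Mul(Rational(-1, 3), Pow(Add(Rational(13, 3), R), -1), Add(Rational(110, 37), R))) (Function('E')(R) = Add(Rational(5, 3), Mul(Rational(-1, 3), Mul(Add(R, Rational(110, 37)), Pow(Add(R, Rational(13, 3)), -1)))) = Add(Rational(5, 3), Mul(Rational(-1, 3), Mul(Add(Rational(110, 37), R), Pow(Add(Rational(13, 3), R), -1)))) = Add(Rational(5, 3), Mul(Rational(-1, 3), Mul(Pow(Add(Rational(13, 3), R), -1), Add(Rational(110, 37), R)))) = Add(Rational(5, 3), Mul(Rational(-1, 3), Pow(Add(Rational(13, 3), R), -1), Add(Rational(110, 37), R))))
Pow(Add(Function('E')(285), 29627), -1) = Pow(Add(Mul(Rational(1, 111), Pow(Add(13, Mul(3, 285)), -1), Add(2075, Mul(444, 285))), 29627), -1) = Pow(Add(Mul(Rational(1, 111), Pow(Add(13, 855), -1), Add(2075, 126540)), 29627), -1) = Pow(Add(Mul(Rational(1, 111), Pow(868, -1), 128615), 29627), -1) = Pow(Add(Mul(Rational(1, 111), Rational(1, 868), 128615), 29627), -1) = Pow(Add(Rational(128615, 96348), 29627), -1) = Pow(Rational(2854630811, 96348), -1) = Rational(96348, 2854630811)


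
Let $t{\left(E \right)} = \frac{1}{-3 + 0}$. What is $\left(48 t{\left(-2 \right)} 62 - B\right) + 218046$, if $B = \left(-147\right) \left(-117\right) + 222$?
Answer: $199633$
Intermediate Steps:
$t{\left(E \right)} = - \frac{1}{3}$ ($t{\left(E \right)} = \frac{1}{-3} = - \frac{1}{3}$)
$B = 17421$ ($B = 17199 + 222 = 17421$)
$\left(48 t{\left(-2 \right)} 62 - B\right) + 218046 = \left(48 \left(- \frac{1}{3}\right) 62 - 17421\right) + 218046 = \left(\left(-16\right) 62 - 17421\right) + 218046 = \left(-992 - 17421\right) + 218046 = -18413 + 218046 = 199633$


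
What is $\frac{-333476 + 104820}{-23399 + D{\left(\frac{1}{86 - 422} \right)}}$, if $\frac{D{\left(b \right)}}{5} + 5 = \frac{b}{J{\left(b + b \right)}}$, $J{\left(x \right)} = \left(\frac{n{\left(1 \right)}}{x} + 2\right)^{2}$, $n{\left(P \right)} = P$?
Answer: $\frac{2117083831296}{216878505989} \approx 9.7616$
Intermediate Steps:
$J{\left(x \right)} = \left(2 + \frac{1}{x}\right)^{2}$ ($J{\left(x \right)} = \left(1 \frac{1}{x} + 2\right)^{2} = \left(\frac{1}{x} + 2\right)^{2} = \left(2 + \frac{1}{x}\right)^{2}$)
$D{\left(b \right)} = -25 + \frac{20 b^{3}}{\left(1 + 4 b\right)^{2}}$ ($D{\left(b \right)} = -25 + 5 \frac{b}{\frac{1}{\left(b + b\right)^{2}} \left(1 + 2 \left(b + b\right)\right)^{2}} = -25 + 5 \frac{b}{\frac{1}{4 b^{2}} \left(1 + 2 \cdot 2 b\right)^{2}} = -25 + 5 \frac{b}{\frac{1}{4 b^{2}} \left(1 + 4 b\right)^{2}} = -25 + 5 \frac{b}{\frac{1}{4} \frac{1}{b^{2}} \left(1 + 4 b\right)^{2}} = -25 + 5 b \frac{4 b^{2}}{\left(1 + 4 b\right)^{2}} = -25 + 5 \frac{4 b^{3}}{\left(1 + 4 b\right)^{2}} = -25 + \frac{20 b^{3}}{\left(1 + 4 b\right)^{2}}$)
$\frac{-333476 + 104820}{-23399 + D{\left(\frac{1}{86 - 422} \right)}} = \frac{-333476 + 104820}{-23399 - \left(25 - \frac{20 \left(\frac{1}{86 - 422}\right)^{3}}{\left(1 + \frac{4}{86 - 422}\right)^{2}}\right)} = - \frac{228656}{-23399 - \left(25 - \frac{20 \left(\frac{1}{-336}\right)^{3}}{\left(1 + \frac{4}{-336}\right)^{2}}\right)} = - \frac{228656}{-23399 - \left(25 - \frac{20 \left(- \frac{1}{336}\right)^{3}}{\left(1 + 4 \left(- \frac{1}{336}\right)\right)^{2}}\right)} = - \frac{228656}{-23399 - \left(25 + \frac{5}{9483264 \left(1 - \frac{1}{84}\right)^{2}}\right)} = - \frac{228656}{-23399 - \left(25 + \frac{5}{9483264 \cdot \frac{6889}{7056}}\right)} = - \frac{228656}{-23399 - \left(25 + \frac{5}{9483264} \cdot \frac{7056}{6889}\right)} = - \frac{228656}{-23399 - \frac{231470405}{9258816}} = - \frac{228656}{- \frac{216878505989}{9258816}} = \left(-228656\right) \left(- \frac{9258816}{216878505989}\right) = \frac{2117083831296}{216878505989}$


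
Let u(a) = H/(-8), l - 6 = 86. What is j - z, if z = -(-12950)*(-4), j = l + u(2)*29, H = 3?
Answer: 415049/8 ≈ 51881.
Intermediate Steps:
l = 92 (l = 6 + 86 = 92)
u(a) = -3/8 (u(a) = 3/(-8) = 3*(-⅛) = -3/8)
j = 649/8 (j = 92 - 3/8*29 = 92 - 87/8 = 649/8 ≈ 81.125)
z = -51800 (z = -2590*20 = -51800)
j - z = 649/8 - 1*(-51800) = 649/8 + 51800 = 415049/8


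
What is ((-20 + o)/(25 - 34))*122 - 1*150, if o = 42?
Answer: -4034/9 ≈ -448.22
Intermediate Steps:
((-20 + o)/(25 - 34))*122 - 1*150 = ((-20 + 42)/(25 - 34))*122 - 1*150 = (22/(-9))*122 - 150 = (22*(-1/9))*122 - 150 = -22/9*122 - 150 = -2684/9 - 150 = -4034/9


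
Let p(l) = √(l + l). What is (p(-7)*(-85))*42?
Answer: -3570*I*√14 ≈ -13358.0*I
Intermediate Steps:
p(l) = √2*√l (p(l) = √(2*l) = √2*√l)
(p(-7)*(-85))*42 = ((√2*√(-7))*(-85))*42 = ((√2*(I*√7))*(-85))*42 = ((I*√14)*(-85))*42 = -85*I*√14*42 = -3570*I*√14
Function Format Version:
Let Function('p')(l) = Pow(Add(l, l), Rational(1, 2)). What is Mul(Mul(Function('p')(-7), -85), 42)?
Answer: Mul(-3570, I, Pow(14, Rational(1, 2))) ≈ Mul(-13358., I)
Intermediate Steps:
Function('p')(l) = Mul(Pow(2, Rational(1, 2)), Pow(l, Rational(1, 2))) (Function('p')(l) = Pow(Mul(2, l), Rational(1, 2)) = Mul(Pow(2, Rational(1, 2)), Pow(l, Rational(1, 2))))
Mul(Mul(Function('p')(-7), -85), 42) = Mul(Mul(Mul(Pow(2, Rational(1, 2)), Pow(-7, Rational(1, 2))), -85), 42) = Mul(Mul(Mul(Pow(2, Rational(1, 2)), Mul(I, Pow(7, Rational(1, 2)))), -85), 42) = Mul(Mul(Mul(I, Pow(14, Rational(1, 2))), -85), 42) = Mul(Mul(-85, I, Pow(14, Rational(1, 2))), 42) = Mul(-3570, I, Pow(14, Rational(1, 2)))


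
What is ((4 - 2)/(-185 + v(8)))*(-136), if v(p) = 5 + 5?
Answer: 272/175 ≈ 1.5543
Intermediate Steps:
v(p) = 10
((4 - 2)/(-185 + v(8)))*(-136) = ((4 - 2)/(-185 + 10))*(-136) = (2/(-175))*(-136) = (2*(-1/175))*(-136) = -2/175*(-136) = 272/175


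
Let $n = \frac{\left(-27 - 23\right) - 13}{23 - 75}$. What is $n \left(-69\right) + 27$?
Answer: $- \frac{2943}{52} \approx -56.596$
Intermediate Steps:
$n = \frac{63}{52}$ ($n = \frac{-50 - 13}{-52} = \left(-63\right) \left(- \frac{1}{52}\right) = \frac{63}{52} \approx 1.2115$)
$n \left(-69\right) + 27 = \frac{63}{52} \left(-69\right) + 27 = - \frac{4347}{52} + 27 = - \frac{2943}{52}$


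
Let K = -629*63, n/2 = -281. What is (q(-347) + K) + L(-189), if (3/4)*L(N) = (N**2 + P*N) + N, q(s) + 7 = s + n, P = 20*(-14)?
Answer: 77393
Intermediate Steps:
n = -562 (n = 2*(-281) = -562)
K = -39627
P = -280
q(s) = -569 + s (q(s) = -7 + (s - 562) = -7 + (-562 + s) = -569 + s)
L(N) = -372*N + 4*N**2/3 (L(N) = 4*((N**2 - 280*N) + N)/3 = 4*(N**2 - 279*N)/3 = -372*N + 4*N**2/3)
(q(-347) + K) + L(-189) = ((-569 - 347) - 39627) + (4/3)*(-189)*(-279 - 189) = (-916 - 39627) + (4/3)*(-189)*(-468) = -40543 + 117936 = 77393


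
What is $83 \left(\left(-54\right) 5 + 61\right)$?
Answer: $-17347$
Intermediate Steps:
$83 \left(\left(-54\right) 5 + 61\right) = 83 \left(-270 + 61\right) = 83 \left(-209\right) = -17347$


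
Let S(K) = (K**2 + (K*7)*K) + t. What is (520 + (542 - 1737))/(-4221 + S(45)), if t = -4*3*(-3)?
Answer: -5/89 ≈ -0.056180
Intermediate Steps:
t = 36 (t = -12*(-3) = 36)
S(K) = 36 + 8*K**2 (S(K) = (K**2 + (K*7)*K) + 36 = (K**2 + (7*K)*K) + 36 = (K**2 + 7*K**2) + 36 = 8*K**2 + 36 = 36 + 8*K**2)
(520 + (542 - 1737))/(-4221 + S(45)) = (520 + (542 - 1737))/(-4221 + (36 + 8*45**2)) = (520 - 1195)/(-4221 + (36 + 8*2025)) = -675/(-4221 + (36 + 16200)) = -675/(-4221 + 16236) = -675/12015 = -675*1/12015 = -5/89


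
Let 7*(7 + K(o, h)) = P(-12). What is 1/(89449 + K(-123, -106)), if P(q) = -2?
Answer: 7/626092 ≈ 1.1180e-5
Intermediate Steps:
K(o, h) = -51/7 (K(o, h) = -7 + (1/7)*(-2) = -7 - 2/7 = -51/7)
1/(89449 + K(-123, -106)) = 1/(89449 - 51/7) = 1/(626092/7) = 7/626092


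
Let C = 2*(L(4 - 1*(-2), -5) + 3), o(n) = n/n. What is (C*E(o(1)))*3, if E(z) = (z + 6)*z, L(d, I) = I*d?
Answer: -1134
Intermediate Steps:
o(n) = 1
C = -54 (C = 2*(-5*(4 - 1*(-2)) + 3) = 2*(-5*(4 + 2) + 3) = 2*(-5*6 + 3) = 2*(-30 + 3) = 2*(-27) = -54)
E(z) = z*(6 + z) (E(z) = (6 + z)*z = z*(6 + z))
(C*E(o(1)))*3 = -54*(6 + 1)*3 = -54*7*3 = -378*3 = -1134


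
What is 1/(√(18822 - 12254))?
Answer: √1642/3284 ≈ 0.012339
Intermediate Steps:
1/(√(18822 - 12254)) = 1/(√6568) = 1/(2*√1642) = √1642/3284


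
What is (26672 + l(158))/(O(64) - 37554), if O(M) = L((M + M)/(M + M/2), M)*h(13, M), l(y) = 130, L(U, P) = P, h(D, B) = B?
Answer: -13401/16729 ≈ -0.80106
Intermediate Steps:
O(M) = M**2 (O(M) = M*M = M**2)
(26672 + l(158))/(O(64) - 37554) = (26672 + 130)/(64**2 - 37554) = 26802/(4096 - 37554) = 26802/(-33458) = 26802*(-1/33458) = -13401/16729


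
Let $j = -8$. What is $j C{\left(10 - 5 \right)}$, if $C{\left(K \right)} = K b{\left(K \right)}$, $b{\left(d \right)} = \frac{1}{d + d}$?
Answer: $-4$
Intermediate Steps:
$b{\left(d \right)} = \frac{1}{2 d}$
$C{\left(K \right)} = \frac{1}{2}$ ($C{\left(K \right)} = K \frac{1}{2 K} = \frac{1}{2}$)
$j C{\left(10 - 5 \right)} = \left(-8\right) \frac{1}{2} = -4$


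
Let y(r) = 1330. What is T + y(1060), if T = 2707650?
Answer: 2708980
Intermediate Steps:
T + y(1060) = 2707650 + 1330 = 2708980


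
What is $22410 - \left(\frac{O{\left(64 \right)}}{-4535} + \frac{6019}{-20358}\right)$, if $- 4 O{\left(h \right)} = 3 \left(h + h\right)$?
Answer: $\frac{159153511469}{7101810} \approx 22410.0$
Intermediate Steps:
$O{\left(h \right)} = - \frac{3 h}{2}$ ($O{\left(h \right)} = - \frac{3 \left(h + h\right)}{4} = - \frac{3 \cdot 2 h}{4} = - \frac{6 h}{4} = - \frac{3 h}{2}$)
$22410 - \left(\frac{O{\left(64 \right)}}{-4535} + \frac{6019}{-20358}\right) = 22410 - \left(\frac{\left(- \frac{3}{2}\right) 64}{-4535} + \frac{6019}{-20358}\right) = 22410 - \left(\left(-96\right) \left(- \frac{1}{4535}\right) + 6019 \left(- \frac{1}{20358}\right)\right) = 22410 - \left(\frac{96}{4535} - \frac{463}{1566}\right) = 22410 - - \frac{1949369}{7101810} = 22410 + \frac{1949369}{7101810} = \frac{159153511469}{7101810}$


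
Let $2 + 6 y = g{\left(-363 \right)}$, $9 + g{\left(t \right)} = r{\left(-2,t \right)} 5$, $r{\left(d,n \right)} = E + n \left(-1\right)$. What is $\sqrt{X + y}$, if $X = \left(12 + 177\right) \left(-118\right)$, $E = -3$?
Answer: $\frac{53 i \sqrt{282}}{6} \approx 148.34 i$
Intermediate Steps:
$r{\left(d,n \right)} = -3 - n$ ($r{\left(d,n \right)} = -3 + n \left(-1\right) = -3 - n$)
$g{\left(t \right)} = -24 - 5 t$ ($g{\left(t \right)} = -9 + \left(-3 - t\right) 5 = -9 - \left(15 + 5 t\right) = -24 - 5 t$)
$y = \frac{1789}{6}$ ($y = - \frac{1}{3} + \frac{-24 - -1815}{6} = - \frac{1}{3} + \frac{-24 + 1815}{6} = - \frac{1}{3} + \frac{1}{6} \cdot 1791 = - \frac{1}{3} + \frac{597}{2} = \frac{1789}{6} \approx 298.17$)
$X = -22302$ ($X = 189 \left(-118\right) = -22302$)
$\sqrt{X + y} = \sqrt{-22302 + \frac{1789}{6}} = \sqrt{- \frac{132023}{6}} = \frac{53 i \sqrt{282}}{6}$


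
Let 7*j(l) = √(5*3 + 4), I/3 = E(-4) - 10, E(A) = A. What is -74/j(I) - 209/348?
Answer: -209/348 - 518*√19/19 ≈ -119.44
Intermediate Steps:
I = -42 (I = 3*(-4 - 10) = 3*(-14) = -42)
j(l) = √19/7 (j(l) = √(5*3 + 4)/7 = √(15 + 4)/7 = √19/7)
-74/j(I) - 209/348 = -74*7*√19/19 - 209/348 = -518*√19/19 - 209*1/348 = -518*√19/19 - 209/348 = -209/348 - 518*√19/19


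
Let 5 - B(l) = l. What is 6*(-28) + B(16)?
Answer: -179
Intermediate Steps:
B(l) = 5 - l
6*(-28) + B(16) = 6*(-28) + (5 - 1*16) = -168 + (5 - 16) = -168 - 11 = -179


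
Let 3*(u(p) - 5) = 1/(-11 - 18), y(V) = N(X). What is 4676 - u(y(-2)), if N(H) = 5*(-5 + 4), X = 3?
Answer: 406378/87 ≈ 4671.0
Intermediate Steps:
N(H) = -5 (N(H) = 5*(-1) = -5)
y(V) = -5
u(p) = 434/87 (u(p) = 5 + 1/(3*(-11 - 18)) = 5 + (⅓)/(-29) = 5 + (⅓)*(-1/29) = 5 - 1/87 = 434/87)
4676 - u(y(-2)) = 4676 - 1*434/87 = 4676 - 434/87 = 406378/87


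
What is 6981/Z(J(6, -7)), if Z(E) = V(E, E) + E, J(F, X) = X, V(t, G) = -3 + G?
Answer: -6981/17 ≈ -410.65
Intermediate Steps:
Z(E) = -3 + 2*E (Z(E) = (-3 + E) + E = -3 + 2*E)
6981/Z(J(6, -7)) = 6981/(-3 + 2*(-7)) = 6981/(-3 - 14) = 6981/(-17) = 6981*(-1/17) = -6981/17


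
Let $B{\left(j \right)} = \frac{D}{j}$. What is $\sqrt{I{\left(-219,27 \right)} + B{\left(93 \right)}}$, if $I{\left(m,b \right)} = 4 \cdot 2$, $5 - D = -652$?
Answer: $\frac{\sqrt{14477}}{31} \approx 3.8813$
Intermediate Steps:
$D = 657$ ($D = 5 - -652 = 5 + 652 = 657$)
$I{\left(m,b \right)} = 8$
$B{\left(j \right)} = \frac{657}{j}$
$\sqrt{I{\left(-219,27 \right)} + B{\left(93 \right)}} = \sqrt{8 + \frac{657}{93}} = \sqrt{8 + 657 \cdot \frac{1}{93}} = \sqrt{8 + \frac{219}{31}} = \sqrt{\frac{467}{31}} = \frac{\sqrt{14477}}{31}$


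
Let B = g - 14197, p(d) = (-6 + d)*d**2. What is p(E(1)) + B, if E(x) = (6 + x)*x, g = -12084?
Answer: -26232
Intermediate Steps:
E(x) = x*(6 + x)
p(d) = d**2*(-6 + d)
B = -26281 (B = -12084 - 14197 = -26281)
p(E(1)) + B = (1*(6 + 1))**2*(-6 + 1*(6 + 1)) - 26281 = (1*7)**2*(-6 + 1*7) - 26281 = 7**2*(-6 + 7) - 26281 = 49*1 - 26281 = 49 - 26281 = -26232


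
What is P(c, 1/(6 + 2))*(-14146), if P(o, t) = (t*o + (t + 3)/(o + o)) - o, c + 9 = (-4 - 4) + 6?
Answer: -1073167/8 ≈ -1.3415e+5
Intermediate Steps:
c = -11 (c = -9 + ((-4 - 4) + 6) = -9 + (-8 + 6) = -9 - 2 = -11)
P(o, t) = -o + o*t + (3 + t)/(2*o) (P(o, t) = (o*t + (3 + t)/((2*o))) - o = (o*t + (3 + t)*(1/(2*o))) - o = (o*t + (3 + t)/(2*o)) - o = -o + o*t + (3 + t)/(2*o))
P(c, 1/(6 + 2))*(-14146) = ((½)*(3 + 1/(6 + 2) + 2*(-11)²*(-1 + 1/(6 + 2)))/(-11))*(-14146) = ((½)*(-1/11)*(3 + 1/8 + 2*121*(-1 + 1/8)))*(-14146) = ((½)*(-1/11)*(3 + ⅛ + 2*121*(-1 + ⅛)))*(-14146) = ((½)*(-1/11)*(3 + ⅛ + 2*121*(-7/8)))*(-14146) = ((½)*(-1/11)*(3 + ⅛ - 847/4))*(-14146) = ((½)*(-1/11)*(-1669/8))*(-14146) = (1669/176)*(-14146) = -1073167/8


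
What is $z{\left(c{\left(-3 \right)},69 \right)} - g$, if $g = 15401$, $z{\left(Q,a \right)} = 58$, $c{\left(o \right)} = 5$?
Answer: $-15343$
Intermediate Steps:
$z{\left(c{\left(-3 \right)},69 \right)} - g = 58 - 15401 = -15343$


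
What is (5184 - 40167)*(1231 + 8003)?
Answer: -323033022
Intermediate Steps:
(5184 - 40167)*(1231 + 8003) = -34983*9234 = -323033022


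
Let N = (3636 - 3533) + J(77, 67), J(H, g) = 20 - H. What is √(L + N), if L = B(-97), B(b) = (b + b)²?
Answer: √37682 ≈ 194.12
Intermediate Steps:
N = 46 (N = (3636 - 3533) + (20 - 1*77) = 103 + (20 - 77) = 103 - 57 = 46)
B(b) = 4*b² (B(b) = (2*b)² = 4*b²)
L = 37636 (L = 4*(-97)² = 4*9409 = 37636)
√(L + N) = √(37636 + 46) = √37682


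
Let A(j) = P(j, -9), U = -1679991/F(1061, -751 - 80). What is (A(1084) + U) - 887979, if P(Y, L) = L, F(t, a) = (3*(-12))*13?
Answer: -137966131/156 ≈ -8.8440e+5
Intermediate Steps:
F(t, a) = -468 (F(t, a) = -36*13 = -468)
U = 559997/156 (U = -1679991/(-468) = -1679991*(-1/468) = 559997/156 ≈ 3589.7)
A(j) = -9
(A(1084) + U) - 887979 = (-9 + 559997/156) - 887979 = 558593/156 - 887979 = -137966131/156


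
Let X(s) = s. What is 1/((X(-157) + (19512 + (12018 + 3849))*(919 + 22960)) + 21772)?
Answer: 1/844836756 ≈ 1.1837e-9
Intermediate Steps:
1/((X(-157) + (19512 + (12018 + 3849))*(919 + 22960)) + 21772) = 1/((-157 + (19512 + (12018 + 3849))*(919 + 22960)) + 21772) = 1/((-157 + (19512 + 15867)*23879) + 21772) = 1/((-157 + 35379*23879) + 21772) = 1/((-157 + 844815141) + 21772) = 1/(844814984 + 21772) = 1/844836756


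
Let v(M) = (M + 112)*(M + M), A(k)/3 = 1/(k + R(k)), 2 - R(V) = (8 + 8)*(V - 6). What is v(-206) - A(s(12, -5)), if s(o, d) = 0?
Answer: 3795341/98 ≈ 38728.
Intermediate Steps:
R(V) = 98 - 16*V (R(V) = 2 - (8 + 8)*(V - 6) = 2 - 16*(-6 + V) = 2 - (-96 + 16*V) = 2 + (96 - 16*V) = 98 - 16*V)
A(k) = 3/(98 - 15*k) (A(k) = 3/(k + (98 - 16*k)) = 3/(98 - 15*k))
v(M) = 2*M*(112 + M) (v(M) = (112 + M)*(2*M) = 2*M*(112 + M))
v(-206) - A(s(12, -5)) = 2*(-206)*(112 - 206) - (-3)/(-98 + 15*0) = 2*(-206)*(-94) - (-3)/(-98 + 0) = 38728 - (-3)/(-98) = 38728 - (-3)*(-1)/98 = 38728 - 1*3/98 = 38728 - 3/98 = 3795341/98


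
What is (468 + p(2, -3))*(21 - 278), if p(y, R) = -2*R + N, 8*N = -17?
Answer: -970175/8 ≈ -1.2127e+5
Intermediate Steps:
N = -17/8 (N = (⅛)*(-17) = -17/8 ≈ -2.1250)
p(y, R) = -17/8 - 2*R (p(y, R) = -2*R - 17/8 = -17/8 - 2*R)
(468 + p(2, -3))*(21 - 278) = (468 + (-17/8 - 2*(-3)))*(21 - 278) = (468 + (-17/8 + 6))*(-257) = (468 + 31/8)*(-257) = (3775/8)*(-257) = -970175/8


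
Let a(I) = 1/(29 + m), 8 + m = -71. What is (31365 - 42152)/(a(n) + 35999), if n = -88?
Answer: -539350/1799949 ≈ -0.29965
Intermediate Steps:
m = -79 (m = -8 - 71 = -79)
a(I) = -1/50 (a(I) = 1/(29 - 79) = 1/(-50) = -1/50)
(31365 - 42152)/(a(n) + 35999) = (31365 - 42152)/(-1/50 + 35999) = -10787/1799949/50 = -10787*50/1799949 = -539350/1799949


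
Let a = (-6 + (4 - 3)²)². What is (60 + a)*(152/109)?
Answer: 12920/109 ≈ 118.53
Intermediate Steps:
a = 25 (a = (-6 + 1²)² = (-6 + 1)² = (-5)² = 25)
(60 + a)*(152/109) = (60 + 25)*(152/109) = 85*(152*(1/109)) = 85*(152/109) = 12920/109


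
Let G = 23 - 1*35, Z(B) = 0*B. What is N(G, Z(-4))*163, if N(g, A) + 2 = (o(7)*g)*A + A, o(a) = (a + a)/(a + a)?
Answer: -326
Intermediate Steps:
Z(B) = 0
o(a) = 1 (o(a) = (2*a)/((2*a)) = (2*a)*(1/(2*a)) = 1)
G = -12 (G = 23 - 35 = -12)
N(g, A) = -2 + A + A*g (N(g, A) = -2 + ((1*g)*A + A) = -2 + (g*A + A) = -2 + (A*g + A) = -2 + (A + A*g) = -2 + A + A*g)
N(G, Z(-4))*163 = (-2 + 0 + 0*(-12))*163 = (-2 + 0 + 0)*163 = -2*163 = -326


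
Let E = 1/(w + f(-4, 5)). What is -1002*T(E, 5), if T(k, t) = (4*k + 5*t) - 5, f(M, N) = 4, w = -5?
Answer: -16032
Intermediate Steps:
E = -1 (E = 1/(-5 + 4) = 1/(-1) = -1)
T(k, t) = -5 + 4*k + 5*t
-1002*T(E, 5) = -1002*(-5 + 4*(-1) + 5*5) = -1002*(-5 - 4 + 25) = -1002*16 = -16032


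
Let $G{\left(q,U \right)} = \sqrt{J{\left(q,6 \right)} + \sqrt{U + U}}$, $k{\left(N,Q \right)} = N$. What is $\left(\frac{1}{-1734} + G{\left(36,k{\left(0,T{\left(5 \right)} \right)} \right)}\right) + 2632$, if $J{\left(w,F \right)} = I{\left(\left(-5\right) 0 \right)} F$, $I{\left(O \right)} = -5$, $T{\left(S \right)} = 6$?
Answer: $\frac{4563887}{1734} + i \sqrt{30} \approx 2632.0 + 5.4772 i$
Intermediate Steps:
$J{\left(w,F \right)} = - 5 F$
$G{\left(q,U \right)} = \sqrt{-30 + \sqrt{2} \sqrt{U}}$ ($G{\left(q,U \right)} = \sqrt{\left(-5\right) 6 + \sqrt{U + U}} = \sqrt{-30 + \sqrt{2 U}} = \sqrt{-30 + \sqrt{2} \sqrt{U}}$)
$\left(\frac{1}{-1734} + G{\left(36,k{\left(0,T{\left(5 \right)} \right)} \right)}\right) + 2632 = \left(\frac{1}{-1734} + \sqrt{-30 + \sqrt{2} \sqrt{0}}\right) + 2632 = \left(- \frac{1}{1734} + \sqrt{-30 + \sqrt{2} \cdot 0}\right) + 2632 = \left(- \frac{1}{1734} + \sqrt{-30 + 0}\right) + 2632 = \left(- \frac{1}{1734} + \sqrt{-30}\right) + 2632 = \left(- \frac{1}{1734} + i \sqrt{30}\right) + 2632 = \frac{4563887}{1734} + i \sqrt{30}$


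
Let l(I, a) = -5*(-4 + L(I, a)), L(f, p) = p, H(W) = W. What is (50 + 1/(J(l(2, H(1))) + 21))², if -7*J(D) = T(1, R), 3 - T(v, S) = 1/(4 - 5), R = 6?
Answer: 51222649/20449 ≈ 2504.9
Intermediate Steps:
l(I, a) = 20 - 5*a (l(I, a) = -5*(-4 + a) = 20 - 5*a)
T(v, S) = 4 (T(v, S) = 3 - 1/(4 - 5) = 3 - 1/(-1) = 3 - 1*(-1) = 3 + 1 = 4)
J(D) = -4/7 (J(D) = -⅐*4 = -4/7)
(50 + 1/(J(l(2, H(1))) + 21))² = (50 + 1/(-4/7 + 21))² = (50 + 1/(143/7))² = (50 + 7/143)² = (7157/143)² = 51222649/20449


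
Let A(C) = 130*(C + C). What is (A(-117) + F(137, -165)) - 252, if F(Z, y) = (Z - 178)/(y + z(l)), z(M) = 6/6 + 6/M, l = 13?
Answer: -65208139/2126 ≈ -30672.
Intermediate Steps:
z(M) = 1 + 6/M (z(M) = 6*(⅙) + 6/M = 1 + 6/M)
A(C) = 260*C (A(C) = 130*(2*C) = 260*C)
F(Z, y) = (-178 + Z)/(19/13 + y) (F(Z, y) = (Z - 178)/(y + (6 + 13)/13) = (-178 + Z)/(y + (1/13)*19) = (-178 + Z)/(y + 19/13) = (-178 + Z)/(19/13 + y))
(A(-117) + F(137, -165)) - 252 = (260*(-117) + 13*(-178 + 137)/(19 + 13*(-165))) - 252 = (-30420 + 13*(-41)/(19 - 2145)) - 252 = (-30420 + 13*(-41)/(-2126)) - 252 = (-30420 + 13*(-1/2126)*(-41)) - 252 = (-30420 + 533/2126) - 252 = -64672387/2126 - 252 = -65208139/2126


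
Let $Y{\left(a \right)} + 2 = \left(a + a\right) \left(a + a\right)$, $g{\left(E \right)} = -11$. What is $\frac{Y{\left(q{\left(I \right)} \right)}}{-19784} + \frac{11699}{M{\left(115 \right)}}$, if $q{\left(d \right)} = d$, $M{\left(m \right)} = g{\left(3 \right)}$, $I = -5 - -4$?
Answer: $- \frac{115726519}{108812} \approx -1063.5$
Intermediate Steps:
$I = -1$ ($I = -5 + 4 = -1$)
$M{\left(m \right)} = -11$
$Y{\left(a \right)} = -2 + 4 a^{2}$ ($Y{\left(a \right)} = -2 + \left(a + a\right) \left(a + a\right) = -2 + 2 a 2 a = -2 + 4 a^{2}$)
$\frac{Y{\left(q{\left(I \right)} \right)}}{-19784} + \frac{11699}{M{\left(115 \right)}} = \frac{-2 + 4 \left(-1\right)^{2}}{-19784} + \frac{11699}{-11} = \left(-2 + 4 \cdot 1\right) \left(- \frac{1}{19784}\right) + 11699 \left(- \frac{1}{11}\right) = \left(-2 + 4\right) \left(- \frac{1}{19784}\right) - \frac{11699}{11} = 2 \left(- \frac{1}{19784}\right) - \frac{11699}{11} = - \frac{1}{9892} - \frac{11699}{11} = - \frac{115726519}{108812}$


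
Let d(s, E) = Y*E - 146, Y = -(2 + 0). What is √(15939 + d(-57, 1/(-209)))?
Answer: 13*√4081979/209 ≈ 125.67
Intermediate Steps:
Y = -2 (Y = -1*2 = -2)
d(s, E) = -146 - 2*E (d(s, E) = -2*E - 146 = -146 - 2*E)
√(15939 + d(-57, 1/(-209))) = √(15939 + (-146 - 2/(-209))) = √(15939 + (-146 - 2*(-1/209))) = √(15939 + (-146 + 2/209)) = √(15939 - 30512/209) = √(3300739/209) = 13*√4081979/209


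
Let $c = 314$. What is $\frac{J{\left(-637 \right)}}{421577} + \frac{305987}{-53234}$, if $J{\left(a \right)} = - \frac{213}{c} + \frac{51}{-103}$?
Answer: $- \frac{1043006407557665}{181456650810539} \approx -5.748$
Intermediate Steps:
$J{\left(a \right)} = - \frac{37953}{32342}$ ($J{\left(a \right)} = - \frac{213}{314} + \frac{51}{-103} = \left(-213\right) \frac{1}{314} + 51 \left(- \frac{1}{103}\right) = - \frac{213}{314} - \frac{51}{103} = - \frac{37953}{32342}$)
$\frac{J{\left(-637 \right)}}{421577} + \frac{305987}{-53234} = - \frac{37953}{32342 \cdot 421577} + \frac{305987}{-53234} = \left(- \frac{37953}{32342}\right) \frac{1}{421577} + 305987 \left(- \frac{1}{53234}\right) = - \frac{37953}{13634643334} - \frac{305987}{53234} = - \frac{1043006407557665}{181456650810539}$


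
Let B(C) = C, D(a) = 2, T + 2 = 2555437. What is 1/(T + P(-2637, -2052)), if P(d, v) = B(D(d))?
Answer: 1/2555437 ≈ 3.9132e-7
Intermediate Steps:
T = 2555435 (T = -2 + 2555437 = 2555435)
P(d, v) = 2
1/(T + P(-2637, -2052)) = 1/(2555435 + 2) = 1/2555437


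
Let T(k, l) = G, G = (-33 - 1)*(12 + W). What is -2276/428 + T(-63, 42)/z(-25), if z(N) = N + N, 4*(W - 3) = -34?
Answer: -4803/5350 ≈ -0.89776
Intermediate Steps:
W = -11/2 (W = 3 + (¼)*(-34) = 3 - 17/2 = -11/2 ≈ -5.5000)
z(N) = 2*N
G = -221 (G = (-33 - 1)*(12 - 11/2) = -34*13/2 = -221)
T(k, l) = -221
-2276/428 + T(-63, 42)/z(-25) = -2276/428 - 221/(2*(-25)) = -2276*1/428 - 221/(-50) = -569/107 - 221*(-1/50) = -569/107 + 221/50 = -4803/5350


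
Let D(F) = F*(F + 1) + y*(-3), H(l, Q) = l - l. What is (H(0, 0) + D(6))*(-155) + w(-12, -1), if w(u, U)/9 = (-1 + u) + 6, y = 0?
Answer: -6573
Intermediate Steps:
w(u, U) = 45 + 9*u (w(u, U) = 9*((-1 + u) + 6) = 9*(5 + u) = 45 + 9*u)
H(l, Q) = 0
D(F) = F*(1 + F) (D(F) = F*(F + 1) + 0*(-3) = F*(1 + F) + 0 = F*(1 + F))
(H(0, 0) + D(6))*(-155) + w(-12, -1) = (0 + 6*(1 + 6))*(-155) + (45 + 9*(-12)) = (0 + 6*7)*(-155) + (45 - 108) = (0 + 42)*(-155) - 63 = 42*(-155) - 63 = -6510 - 63 = -6573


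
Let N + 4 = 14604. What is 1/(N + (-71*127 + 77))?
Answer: 1/5660 ≈ 0.00017668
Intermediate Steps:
N = 14600 (N = -4 + 14604 = 14600)
1/(N + (-71*127 + 77)) = 1/(14600 + (-71*127 + 77)) = 1/(14600 + (-9017 + 77)) = 1/(14600 - 8940) = 1/5660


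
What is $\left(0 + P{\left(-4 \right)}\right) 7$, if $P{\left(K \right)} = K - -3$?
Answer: $-7$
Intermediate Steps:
$P{\left(K \right)} = 3 + K$ ($P{\left(K \right)} = K + 3 = 3 + K$)
$\left(0 + P{\left(-4 \right)}\right) 7 = \left(0 + \left(3 - 4\right)\right) 7 = \left(0 - 1\right) 7 = \left(-1\right) 7 = -7$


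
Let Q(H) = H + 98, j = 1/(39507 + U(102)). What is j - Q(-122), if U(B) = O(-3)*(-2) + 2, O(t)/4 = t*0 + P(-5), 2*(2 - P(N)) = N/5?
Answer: 947737/39489 ≈ 24.000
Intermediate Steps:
P(N) = 2 - N/10 (P(N) = 2 - N/(2*5) = 2 - N/10)
O(t) = 10 (O(t) = 4*(t*0 + (2 - ⅒*(-5))) = 4*(0 + (2 + ½)) = 4*(0 + 5/2) = 4*(5/2) = 10)
U(B) = -18 (U(B) = 10*(-2) + 2 = -20 + 2 = -18)
j = 1/39489 (j = 1/(39507 - 18) = 1/39489 ≈ 2.5324e-5)
Q(H) = 98 + H
j - Q(-122) = 1/39489 - (98 - 122) = 1/39489 - 1*(-24) = 1/39489 + 24 = 947737/39489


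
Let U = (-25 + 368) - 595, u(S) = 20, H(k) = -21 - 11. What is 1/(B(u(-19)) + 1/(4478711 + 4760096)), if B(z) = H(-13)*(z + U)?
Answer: 9238807/68588903169 ≈ 0.00013470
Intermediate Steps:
H(k) = -32
U = -252 (U = 343 - 595 = -252)
B(z) = 8064 - 32*z (B(z) = -32*(z - 252) = -32*(-252 + z) = 8064 - 32*z)
1/(B(u(-19)) + 1/(4478711 + 4760096)) = 1/((8064 - 32*20) + 1/(4478711 + 4760096)) = 1/((8064 - 640) + 1/9238807) = 1/(7424 + 1/9238807) = 1/(68588903169/9238807) = 9238807/68588903169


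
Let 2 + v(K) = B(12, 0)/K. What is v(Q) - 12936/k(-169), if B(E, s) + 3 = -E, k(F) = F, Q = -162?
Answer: 681137/9126 ≈ 74.637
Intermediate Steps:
B(E, s) = -3 - E
v(K) = -2 - 15/K (v(K) = -2 + (-3 - 1*12)/K = -2 + (-3 - 12)/K = -2 - 15/K)
v(Q) - 12936/k(-169) = (-2 - 15/(-162)) - 12936/(-169) = (-2 - 15*(-1/162)) - 12936*(-1/169) = (-2 + 5/54) + 12936/169 = -103/54 + 12936/169 = 681137/9126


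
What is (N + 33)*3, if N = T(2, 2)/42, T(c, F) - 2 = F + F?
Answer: 696/7 ≈ 99.429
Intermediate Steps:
T(c, F) = 2 + 2*F (T(c, F) = 2 + (F + F) = 2 + 2*F)
N = ⅐ (N = (2 + 2*2)/42 = (2 + 4)*(1/42) = 6*(1/42) = ⅐ ≈ 0.14286)
(N + 33)*3 = (⅐ + 33)*3 = (232/7)*3 = 696/7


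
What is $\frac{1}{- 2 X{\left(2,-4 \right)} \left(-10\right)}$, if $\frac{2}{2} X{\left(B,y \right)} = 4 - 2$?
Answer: $\frac{1}{40} \approx 0.025$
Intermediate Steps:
$X{\left(B,y \right)} = 2$ ($X{\left(B,y \right)} = 4 - 2 = 2$)
$\frac{1}{- 2 X{\left(2,-4 \right)} \left(-10\right)} = \frac{1}{\left(-2\right) 2 \left(-10\right)} = \frac{1}{\left(-4\right) \left(-10\right)} = \frac{1}{40}$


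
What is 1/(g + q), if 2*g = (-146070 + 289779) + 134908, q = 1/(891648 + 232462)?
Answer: 562055/78299038968 ≈ 7.1783e-6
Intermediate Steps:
q = 1/1124110 ≈ 8.8959e-7
g = 278617/2 (g = ((-146070 + 289779) + 134908)/2 = (143709 + 134908)/2 = (1/2)*278617 = 278617/2 ≈ 1.3931e+5)
1/(g + q) = 1/(278617/2 + 1/1124110) = 1/(78299038968/562055) = 562055/78299038968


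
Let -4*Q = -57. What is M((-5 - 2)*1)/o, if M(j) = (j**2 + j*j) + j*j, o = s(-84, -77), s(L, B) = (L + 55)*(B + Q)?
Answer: 588/7279 ≈ 0.080780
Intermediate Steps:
Q = 57/4 (Q = -1/4*(-57) = 57/4 ≈ 14.250)
s(L, B) = (55 + L)*(57/4 + B) (s(L, B) = (L + 55)*(B + 57/4) = (55 + L)*(57/4 + B))
o = 7279/4 (o = 3135/4 + 55*(-77) + (57/4)*(-84) - 77*(-84) = 3135/4 - 4235 - 1197 + 6468 = 7279/4 ≈ 1819.8)
M(j) = 3*j**2 (M(j) = (j**2 + j**2) + j**2 = 2*j**2 + j**2 = 3*j**2)
M((-5 - 2)*1)/o = (3*((-5 - 2)*1)**2)/(7279/4) = (3*(-7*1)**2)*(4/7279) = (3*(-7)**2)*(4/7279) = (3*49)*(4/7279) = 147*(4/7279) = 588/7279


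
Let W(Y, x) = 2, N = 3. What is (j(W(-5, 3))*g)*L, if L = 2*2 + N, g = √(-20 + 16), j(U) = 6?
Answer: 84*I ≈ 84.0*I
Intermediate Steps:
g = 2*I (g = √(-4) = 2*I ≈ 2.0*I)
L = 7 (L = 2*2 + 3 = 4 + 3 = 7)
(j(W(-5, 3))*g)*L = (6*(2*I))*7 = (12*I)*7 = 84*I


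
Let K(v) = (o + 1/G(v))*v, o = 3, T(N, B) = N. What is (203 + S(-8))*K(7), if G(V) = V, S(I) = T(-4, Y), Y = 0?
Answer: 4378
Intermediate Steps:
S(I) = -4
K(v) = v*(3 + 1/v) (K(v) = (3 + 1/v)*v = v*(3 + 1/v))
(203 + S(-8))*K(7) = (203 - 4)*(1 + 3*7) = 199*(1 + 21) = 199*22 = 4378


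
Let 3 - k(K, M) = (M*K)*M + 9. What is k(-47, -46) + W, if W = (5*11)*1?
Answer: 99501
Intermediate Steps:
k(K, M) = -6 - K*M² (k(K, M) = 3 - ((M*K)*M + 9) = 3 - ((K*M)*M + 9) = 3 - (K*M² + 9) = 3 - (9 + K*M²) = 3 + (-9 - K*M²) = -6 - K*M²)
W = 55 (W = 55*1 = 55)
k(-47, -46) + W = (-6 - 1*(-47)*(-46)²) + 55 = (-6 - 1*(-47)*2116) + 55 = (-6 + 99452) + 55 = 99446 + 55 = 99501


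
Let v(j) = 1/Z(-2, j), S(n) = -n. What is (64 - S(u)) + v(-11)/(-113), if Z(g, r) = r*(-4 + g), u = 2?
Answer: 492227/7458 ≈ 66.000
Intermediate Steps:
v(j) = -1/(6*j) (v(j) = 1/(j*(-4 - 2)) = 1/(j*(-6)) = 1/(-6*j) = -1/(6*j))
(64 - S(u)) + v(-11)/(-113) = (64 - (-1)*2) - 1/6/(-11)/(-113) = (64 - 1*(-2)) - 1/6*(-1/11)*(-1/113) = (64 + 2) + (1/66)*(-1/113) = 66 - 1/7458 = 492227/7458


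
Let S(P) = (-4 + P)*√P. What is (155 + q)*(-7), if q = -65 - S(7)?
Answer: -630 + 21*√7 ≈ -574.44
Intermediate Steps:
S(P) = √P*(-4 + P)
q = -65 - 3*√7 (q = -65 - √7*(-4 + 7) = -65 - √7*3 = -65 - 3*√7 ≈ -72.937)
(155 + q)*(-7) = (155 + (-65 - 3*√7))*(-7) = (90 - 3*√7)*(-7) = -630 + 21*√7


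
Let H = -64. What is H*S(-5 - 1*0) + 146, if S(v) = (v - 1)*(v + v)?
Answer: -3694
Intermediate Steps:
S(v) = 2*v*(-1 + v) (S(v) = (-1 + v)*(2*v) = 2*v*(-1 + v))
H*S(-5 - 1*0) + 146 = -128*(-5 - 1*0)*(-1 + (-5 - 1*0)) + 146 = -128*(-5 + 0)*(-1 + (-5 + 0)) + 146 = -128*(-5)*(-1 - 5) + 146 = -128*(-5)*(-6) + 146 = -64*60 + 146 = -3840 + 146 = -3694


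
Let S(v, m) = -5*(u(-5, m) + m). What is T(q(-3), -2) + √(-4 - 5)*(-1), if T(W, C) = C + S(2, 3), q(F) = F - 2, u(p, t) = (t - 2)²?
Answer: -22 - 3*I ≈ -22.0 - 3.0*I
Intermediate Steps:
u(p, t) = (-2 + t)²
S(v, m) = -5*m - 5*(-2 + m)² (S(v, m) = -5*((-2 + m)² + m) = -5*(m + (-2 + m)²) = -5*m - 5*(-2 + m)²)
q(F) = -2 + F
T(W, C) = -20 + C (T(W, C) = C + (-5*3 - 5*(-2 + 3)²) = C + (-15 - 5*1²) = C + (-15 - 5*1) = C + (-15 - 5) = C - 20 = -20 + C)
T(q(-3), -2) + √(-4 - 5)*(-1) = (-20 - 2) + √(-4 - 5)*(-1) = -22 + √(-9)*(-1) = -22 + (3*I)*(-1) = -22 - 3*I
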